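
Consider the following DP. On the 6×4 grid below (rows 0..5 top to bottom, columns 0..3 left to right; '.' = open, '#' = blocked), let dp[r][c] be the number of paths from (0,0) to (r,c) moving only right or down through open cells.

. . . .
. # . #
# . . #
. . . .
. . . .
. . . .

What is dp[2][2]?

1

r\c   0   1   2   3
  0   1   1   1   1
  1   1   0   1   0
  2   0   0   1   0
  3   0   0   1   1
  4   0   0   1   2
  5   0   0   1   3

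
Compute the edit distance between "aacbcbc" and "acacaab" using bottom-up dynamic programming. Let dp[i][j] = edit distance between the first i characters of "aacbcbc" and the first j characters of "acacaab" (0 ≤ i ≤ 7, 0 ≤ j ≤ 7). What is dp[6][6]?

4

   ''  a  c  a  c  a  a  b
''  0  1  2  3  4  5  6  7
 a  1  0  1  2  3  4  5  6
 a  2  1  1  1  2  3  4  5
 c  3  2  1  2  1  2  3  4
 b  4  3  2  2  2  2  3  3
 c  5  4  3  3  2  3  3  4
 b  6  5  4  4  3  3  4  3
 c  7  6  5  5  4  4  4  4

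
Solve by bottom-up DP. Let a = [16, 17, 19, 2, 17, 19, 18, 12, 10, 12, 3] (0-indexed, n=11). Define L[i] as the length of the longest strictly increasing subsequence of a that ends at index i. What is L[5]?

   i    0    1    2    3    4    5    6    7    8    9   10
a[i]   16   17   19    2   17   19   18   12   10   12    3
L[i]    1    2    3    1    2    3    3    2    2    3    2

3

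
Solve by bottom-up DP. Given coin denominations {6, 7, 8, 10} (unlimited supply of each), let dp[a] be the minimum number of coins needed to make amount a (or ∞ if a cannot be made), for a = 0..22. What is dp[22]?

 a  0  1  2  3  4  5  6  7  8  9 10 11 12 13 14 15 16 17 18 19 20 21 22
dp  0  -  -  -  -  -  1  1  1  -  1  -  2  2  2  2  2  2  2  3  2  3  3
(- denotes ∞ / unreachable)

3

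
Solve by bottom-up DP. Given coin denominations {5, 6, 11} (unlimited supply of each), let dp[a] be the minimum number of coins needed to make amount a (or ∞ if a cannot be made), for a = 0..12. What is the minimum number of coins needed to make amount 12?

2

 a  0  1  2  3  4  5  6  7  8  9 10 11 12
dp  0  -  -  -  -  1  1  -  -  -  2  1  2
(- denotes ∞ / unreachable)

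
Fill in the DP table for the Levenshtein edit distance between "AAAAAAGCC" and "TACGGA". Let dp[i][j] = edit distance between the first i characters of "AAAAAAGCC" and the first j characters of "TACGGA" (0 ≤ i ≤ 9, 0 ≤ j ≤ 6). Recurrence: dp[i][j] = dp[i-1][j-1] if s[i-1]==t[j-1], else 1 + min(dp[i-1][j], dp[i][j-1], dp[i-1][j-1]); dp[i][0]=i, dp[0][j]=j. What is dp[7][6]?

5

   ''  T  A  C  G  G  A
''  0  1  2  3  4  5  6
 A  1  1  1  2  3  4  5
 A  2  2  1  2  3  4  4
 A  3  3  2  2  3  4  4
 A  4  4  3  3  3  4  4
 A  5  5  4  4  4  4  4
 A  6  6  5  5  5  5  4
 G  7  7  6  6  5  5  5
 C  8  8  7  6  6  6  6
 C  9  9  8  7  7  7  7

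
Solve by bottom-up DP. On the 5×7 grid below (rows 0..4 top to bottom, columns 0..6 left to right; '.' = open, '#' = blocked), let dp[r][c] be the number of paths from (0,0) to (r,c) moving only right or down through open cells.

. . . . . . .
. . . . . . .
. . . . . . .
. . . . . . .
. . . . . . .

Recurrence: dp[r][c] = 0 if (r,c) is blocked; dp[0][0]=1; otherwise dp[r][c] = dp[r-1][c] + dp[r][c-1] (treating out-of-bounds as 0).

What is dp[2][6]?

28

r\c   0   1   2   3   4   5   6
  0   1   1   1   1   1   1   1
  1   1   2   3   4   5   6   7
  2   1   3   6  10  15  21  28
  3   1   4  10  20  35  56  84
  4   1   5  15  35  70 126 210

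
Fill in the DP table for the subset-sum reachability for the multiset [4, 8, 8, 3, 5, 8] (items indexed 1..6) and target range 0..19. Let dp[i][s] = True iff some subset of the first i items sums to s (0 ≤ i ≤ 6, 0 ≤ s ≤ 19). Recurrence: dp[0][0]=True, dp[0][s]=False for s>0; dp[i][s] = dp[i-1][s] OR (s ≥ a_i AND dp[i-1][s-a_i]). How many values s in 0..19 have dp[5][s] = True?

i\s   0   1   2   3   4   5   6   7   8   9  10  11  12  13  14  15  16  17  18  19
  0   T   F   F   F   F   F   F   F   F   F   F   F   F   F   F   F   F   F   F   F
  1   T   F   F   F   T   F   F   F   F   F   F   F   F   F   F   F   F   F   F   F
  2   T   F   F   F   T   F   F   F   T   F   F   F   T   F   F   F   F   F   F   F
  3   T   F   F   F   T   F   F   F   T   F   F   F   T   F   F   F   T   F   F   F
  4   T   F   F   T   T   F   F   T   T   F   F   T   T   F   F   T   T   F   F   T
  5   T   F   F   T   T   T   F   T   T   T   F   T   T   T   F   T   T   T   F   T
  6   T   F   F   T   T   T   F   T   T   T   F   T   T   T   F   T   T   T   F   T

14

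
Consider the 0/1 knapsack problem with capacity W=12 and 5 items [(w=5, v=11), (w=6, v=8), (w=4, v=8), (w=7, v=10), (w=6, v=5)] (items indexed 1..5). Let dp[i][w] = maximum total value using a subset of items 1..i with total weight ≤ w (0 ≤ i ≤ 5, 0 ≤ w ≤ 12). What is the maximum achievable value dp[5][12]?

21

i\w   0   1   2   3   4   5   6   7   8   9  10  11  12
  0   0   0   0   0   0   0   0   0   0   0   0   0   0
  1   0   0   0   0   0  11  11  11  11  11  11  11  11
  2   0   0   0   0   0  11  11  11  11  11  11  19  19
  3   0   0   0   0   8  11  11  11  11  19  19  19  19
  4   0   0   0   0   8  11  11  11  11  19  19  19  21
  5   0   0   0   0   8  11  11  11  11  19  19  19  21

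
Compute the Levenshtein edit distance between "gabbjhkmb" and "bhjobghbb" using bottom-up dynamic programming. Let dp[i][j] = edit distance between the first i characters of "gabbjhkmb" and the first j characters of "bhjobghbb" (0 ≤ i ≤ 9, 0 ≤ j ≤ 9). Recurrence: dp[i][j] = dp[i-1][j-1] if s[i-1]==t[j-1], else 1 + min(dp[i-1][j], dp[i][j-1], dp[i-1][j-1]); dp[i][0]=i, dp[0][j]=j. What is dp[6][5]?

5

   ''  b  h  j  o  b  g  h  b  b
''  0  1  2  3  4  5  6  7  8  9
 g  1  1  2  3  4  5  5  6  7  8
 a  2  2  2  3  4  5  6  6  7  8
 b  3  2  3  3  4  4  5  6  6  7
 b  4  3  3  4  4  4  5  6  6  6
 j  5  4  4  3  4  5  5  6  7  7
 h  6  5  4  4  4  5  6  5  6  7
 k  7  6  5  5  5  5  6  6  6  7
 m  8  7  6  6  6  6  6  7  7  7
 b  9  8  7  7  7  6  7  7  7  7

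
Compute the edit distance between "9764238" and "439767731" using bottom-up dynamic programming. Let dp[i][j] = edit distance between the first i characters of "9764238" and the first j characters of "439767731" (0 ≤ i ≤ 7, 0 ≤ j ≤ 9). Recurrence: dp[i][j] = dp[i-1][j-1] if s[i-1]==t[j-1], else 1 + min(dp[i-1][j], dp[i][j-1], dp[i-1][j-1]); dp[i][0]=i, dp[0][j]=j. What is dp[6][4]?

6

   ''  4  3  9  7  6  7  7  3  1
''  0  1  2  3  4  5  6  7  8  9
 9  1  1  2  2  3  4  5  6  7  8
 7  2  2  2  3  2  3  4  5  6  7
 6  3  3  3  3  3  2  3  4  5  6
 4  4  3  4  4  4  3  3  4  5  6
 2  5  4  4  5  5  4  4  4  5  6
 3  6  5  4  5  6  5  5  5  4  5
 8  7  6  5  5  6  6  6  6  5  5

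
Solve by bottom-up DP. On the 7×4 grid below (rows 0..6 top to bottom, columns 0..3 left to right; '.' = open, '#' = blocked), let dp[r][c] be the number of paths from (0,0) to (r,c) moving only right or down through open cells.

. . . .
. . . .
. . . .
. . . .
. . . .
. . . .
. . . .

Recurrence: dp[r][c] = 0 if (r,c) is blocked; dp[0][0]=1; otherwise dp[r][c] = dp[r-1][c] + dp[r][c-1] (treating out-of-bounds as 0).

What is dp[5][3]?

r\c   0   1   2   3
  0   1   1   1   1
  1   1   2   3   4
  2   1   3   6  10
  3   1   4  10  20
  4   1   5  15  35
  5   1   6  21  56
  6   1   7  28  84

56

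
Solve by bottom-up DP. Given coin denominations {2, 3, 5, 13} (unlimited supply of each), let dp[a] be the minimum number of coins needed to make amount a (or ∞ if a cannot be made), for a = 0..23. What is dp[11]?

 a  0  1  2  3  4  5  6  7  8  9 10 11 12 13 14 15 16 17 18 19 20 21 22 23
dp  0  -  1  1  2  1  2  2  2  3  2  3  3  1  4  2  2  3  2  3  3  3  4  3
(- denotes ∞ / unreachable)

3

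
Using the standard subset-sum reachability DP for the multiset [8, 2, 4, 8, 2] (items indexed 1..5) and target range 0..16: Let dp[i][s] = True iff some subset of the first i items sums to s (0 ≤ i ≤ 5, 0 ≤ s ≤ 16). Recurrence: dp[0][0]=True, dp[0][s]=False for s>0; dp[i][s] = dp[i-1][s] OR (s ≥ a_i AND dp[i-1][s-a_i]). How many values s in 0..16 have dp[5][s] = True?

i\s   0   1   2   3   4   5   6   7   8   9  10  11  12  13  14  15  16
  0   T   F   F   F   F   F   F   F   F   F   F   F   F   F   F   F   F
  1   T   F   F   F   F   F   F   F   T   F   F   F   F   F   F   F   F
  2   T   F   T   F   F   F   F   F   T   F   T   F   F   F   F   F   F
  3   T   F   T   F   T   F   T   F   T   F   T   F   T   F   T   F   F
  4   T   F   T   F   T   F   T   F   T   F   T   F   T   F   T   F   T
  5   T   F   T   F   T   F   T   F   T   F   T   F   T   F   T   F   T

9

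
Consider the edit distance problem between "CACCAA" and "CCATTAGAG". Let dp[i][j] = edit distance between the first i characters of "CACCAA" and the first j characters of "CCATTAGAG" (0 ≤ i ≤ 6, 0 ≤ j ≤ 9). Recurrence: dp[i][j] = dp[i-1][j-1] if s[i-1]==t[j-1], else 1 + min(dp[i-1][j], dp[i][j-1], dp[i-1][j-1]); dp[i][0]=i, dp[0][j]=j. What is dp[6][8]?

4

   ''  C  C  A  T  T  A  G  A  G
''  0  1  2  3  4  5  6  7  8  9
 C  1  0  1  2  3  4  5  6  7  8
 A  2  1  1  1  2  3  4  5  6  7
 C  3  2  1  2  2  3  4  5  6  7
 C  4  3  2  2  3  3  4  5  6  7
 A  5  4  3  2  3  4  3  4  5  6
 A  6  5  4  3  3  4  4  4  4  5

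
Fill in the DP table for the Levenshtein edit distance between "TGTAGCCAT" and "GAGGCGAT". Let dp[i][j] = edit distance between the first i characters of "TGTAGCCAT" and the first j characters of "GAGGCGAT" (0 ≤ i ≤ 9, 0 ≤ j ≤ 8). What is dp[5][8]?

   ''  G  A  G  G  C  G  A  T
''  0  1  2  3  4  5  6  7  8
 T  1  1  2  3  4  5  6  7  7
 G  2  1  2  2  3  4  5  6  7
 T  3  2  2  3  3  4  5  6  6
 A  4  3  2  3  4  4  5  5  6
 G  5  4  3  2  3  4  4  5  6
 C  6  5  4  3  3  3  4  5  6
 C  7  6  5  4  4  3  4  5  6
 A  8  7  6  5  5  4  4  4  5
 T  9  8  7  6  6  5  5  5  4

6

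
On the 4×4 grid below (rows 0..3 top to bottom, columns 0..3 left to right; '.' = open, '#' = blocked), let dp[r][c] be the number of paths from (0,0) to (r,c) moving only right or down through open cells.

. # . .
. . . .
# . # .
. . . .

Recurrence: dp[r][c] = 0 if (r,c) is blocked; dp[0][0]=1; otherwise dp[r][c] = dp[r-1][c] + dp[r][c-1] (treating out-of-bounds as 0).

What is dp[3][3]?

2

r\c   0   1   2   3
  0   1   0   0   0
  1   1   1   1   1
  2   0   1   0   1
  3   0   1   1   2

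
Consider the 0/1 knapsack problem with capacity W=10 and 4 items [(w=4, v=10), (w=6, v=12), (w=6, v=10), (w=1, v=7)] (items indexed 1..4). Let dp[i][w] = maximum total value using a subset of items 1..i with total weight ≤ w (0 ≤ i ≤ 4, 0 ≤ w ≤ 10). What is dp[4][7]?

i\w   0   1   2   3   4   5   6   7   8   9  10
  0   0   0   0   0   0   0   0   0   0   0   0
  1   0   0   0   0  10  10  10  10  10  10  10
  2   0   0   0   0  10  10  12  12  12  12  22
  3   0   0   0   0  10  10  12  12  12  12  22
  4   0   7   7   7  10  17  17  19  19  19  22

19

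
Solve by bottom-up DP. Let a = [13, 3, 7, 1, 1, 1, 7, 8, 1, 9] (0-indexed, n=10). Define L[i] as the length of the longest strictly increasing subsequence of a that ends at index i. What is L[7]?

3

   i    0    1    2    3    4    5    6    7    8    9
a[i]   13    3    7    1    1    1    7    8    1    9
L[i]    1    1    2    1    1    1    2    3    1    4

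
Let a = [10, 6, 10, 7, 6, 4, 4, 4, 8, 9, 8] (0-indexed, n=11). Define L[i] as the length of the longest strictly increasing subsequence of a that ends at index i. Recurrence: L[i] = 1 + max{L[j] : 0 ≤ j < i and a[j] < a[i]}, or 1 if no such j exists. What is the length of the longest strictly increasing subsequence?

4

   i    0    1    2    3    4    5    6    7    8    9   10
a[i]   10    6   10    7    6    4    4    4    8    9    8
L[i]    1    1    2    2    1    1    1    1    3    4    3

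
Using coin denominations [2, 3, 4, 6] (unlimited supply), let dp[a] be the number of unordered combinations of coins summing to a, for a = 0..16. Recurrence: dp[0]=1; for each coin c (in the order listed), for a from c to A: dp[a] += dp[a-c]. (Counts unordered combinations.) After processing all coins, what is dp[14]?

after  coin     0     1     2     3     4     5     6     7     8     9    10    11    12    13    14    15    16
          2     1     0     1     0     1     0     1     0     1     0     1     0     1     0     1     0     1
          3     1     0     1     1     1     1     2     1     2     2     2     2     3     2     3     3     3
          4     1     0     1     1     2     1     3     2     4     3     5     4     7     5     8     7    10
          6     1     0     1     1     2     1     4     2     5     4     7     5    11     7    13    11    17

13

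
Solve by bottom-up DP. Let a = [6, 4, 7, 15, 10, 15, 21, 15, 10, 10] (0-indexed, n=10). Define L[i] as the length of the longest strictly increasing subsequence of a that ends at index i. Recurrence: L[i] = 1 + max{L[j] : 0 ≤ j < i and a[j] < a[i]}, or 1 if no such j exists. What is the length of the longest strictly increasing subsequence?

5

   i    0    1    2    3    4    5    6    7    8    9
a[i]    6    4    7   15   10   15   21   15   10   10
L[i]    1    1    2    3    3    4    5    4    3    3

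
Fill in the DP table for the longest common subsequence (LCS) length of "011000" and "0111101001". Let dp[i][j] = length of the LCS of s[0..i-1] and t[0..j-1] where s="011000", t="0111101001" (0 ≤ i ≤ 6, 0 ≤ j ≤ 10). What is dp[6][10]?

   ''  0  1  1  1  1  0  1  0  0  1
''  0  0  0  0  0  0  0  0  0  0  0
 0  0  1  1  1  1  1  1  1  1  1  1
 1  0  1  2  2  2  2  2  2  2  2  2
 1  0  1  2  3  3  3  3  3  3  3  3
 0  0  1  2  3  3  3  4  4  4  4  4
 0  0  1  2  3  3  3  4  4  5  5  5
 0  0  1  2  3  3  3  4  4  5  6  6

6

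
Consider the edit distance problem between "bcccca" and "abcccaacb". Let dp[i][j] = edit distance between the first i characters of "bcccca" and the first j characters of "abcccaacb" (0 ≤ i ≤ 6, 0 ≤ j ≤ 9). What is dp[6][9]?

   ''  a  b  c  c  c  a  a  c  b
''  0  1  2  3  4  5  6  7  8  9
 b  1  1  1  2  3  4  5  6  7  8
 c  2  2  2  1  2  3  4  5  6  7
 c  3  3  3  2  1  2  3  4  5  6
 c  4  4  4  3  2  1  2  3  4  5
 c  5  5  5  4  3  2  2  3  3  4
 a  6  5  6  5  4  3  2  2  3  4

4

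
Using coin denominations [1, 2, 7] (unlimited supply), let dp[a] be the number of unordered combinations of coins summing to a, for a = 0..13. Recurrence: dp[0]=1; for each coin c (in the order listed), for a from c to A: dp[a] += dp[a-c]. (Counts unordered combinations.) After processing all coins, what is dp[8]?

after  coin     0     1     2     3     4     5     6     7     8     9    10    11    12    13
          1     1     1     1     1     1     1     1     1     1     1     1     1     1     1
          2     1     1     2     2     3     3     4     4     5     5     6     6     7     7
          7     1     1     2     2     3     3     4     5     6     7     8     9    10    11

6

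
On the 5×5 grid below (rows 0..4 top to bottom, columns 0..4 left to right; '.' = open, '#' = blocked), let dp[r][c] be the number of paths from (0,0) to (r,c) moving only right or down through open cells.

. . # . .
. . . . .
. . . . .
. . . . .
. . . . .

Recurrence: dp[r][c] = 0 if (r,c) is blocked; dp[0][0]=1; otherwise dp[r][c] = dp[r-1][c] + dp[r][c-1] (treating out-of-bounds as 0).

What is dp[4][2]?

r\c   0   1   2   3   4
  0   1   1   0   0   0
  1   1   2   2   2   2
  2   1   3   5   7   9
  3   1   4   9  16  25
  4   1   5  14  30  55

14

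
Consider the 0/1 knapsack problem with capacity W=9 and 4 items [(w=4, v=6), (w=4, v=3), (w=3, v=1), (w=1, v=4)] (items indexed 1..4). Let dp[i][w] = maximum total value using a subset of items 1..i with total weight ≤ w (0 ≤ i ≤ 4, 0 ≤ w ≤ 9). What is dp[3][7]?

7

i\w   0   1   2   3   4   5   6   7   8   9
  0   0   0   0   0   0   0   0   0   0   0
  1   0   0   0   0   6   6   6   6   6   6
  2   0   0   0   0   6   6   6   6   9   9
  3   0   0   0   1   6   6   6   7   9   9
  4   0   4   4   4   6  10  10  10  11  13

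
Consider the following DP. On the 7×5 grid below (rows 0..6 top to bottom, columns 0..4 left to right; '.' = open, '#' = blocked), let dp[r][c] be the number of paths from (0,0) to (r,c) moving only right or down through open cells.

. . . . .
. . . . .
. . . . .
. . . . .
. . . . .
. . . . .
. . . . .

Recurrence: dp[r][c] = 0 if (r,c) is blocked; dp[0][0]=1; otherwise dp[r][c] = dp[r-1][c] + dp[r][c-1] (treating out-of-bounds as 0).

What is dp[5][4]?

126

r\c   0   1   2   3   4
  0   1   1   1   1   1
  1   1   2   3   4   5
  2   1   3   6  10  15
  3   1   4  10  20  35
  4   1   5  15  35  70
  5   1   6  21  56 126
  6   1   7  28  84 210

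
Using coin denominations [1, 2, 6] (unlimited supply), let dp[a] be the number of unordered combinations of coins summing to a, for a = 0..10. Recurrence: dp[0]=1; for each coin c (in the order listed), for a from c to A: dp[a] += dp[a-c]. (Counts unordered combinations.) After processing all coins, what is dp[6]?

5

after  coin     0     1     2     3     4     5     6     7     8     9    10
          1     1     1     1     1     1     1     1     1     1     1     1
          2     1     1     2     2     3     3     4     4     5     5     6
          6     1     1     2     2     3     3     5     5     7     7     9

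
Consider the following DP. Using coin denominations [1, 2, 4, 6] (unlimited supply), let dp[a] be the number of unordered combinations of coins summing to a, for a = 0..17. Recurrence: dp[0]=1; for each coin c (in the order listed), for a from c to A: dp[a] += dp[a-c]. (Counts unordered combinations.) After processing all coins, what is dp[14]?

after  coin     0     1     2     3     4     5     6     7     8     9    10    11    12    13    14    15    16    17
          1     1     1     1     1     1     1     1     1     1     1     1     1     1     1     1     1     1     1
          2     1     1     2     2     3     3     4     4     5     5     6     6     7     7     8     8     9     9
          4     1     1     2     2     4     4     6     6     9     9    12    12    16    16    20    20    25    25
          6     1     1     2     2     4     4     7     7    11    11    16    16    23    23    31    31    41    41

31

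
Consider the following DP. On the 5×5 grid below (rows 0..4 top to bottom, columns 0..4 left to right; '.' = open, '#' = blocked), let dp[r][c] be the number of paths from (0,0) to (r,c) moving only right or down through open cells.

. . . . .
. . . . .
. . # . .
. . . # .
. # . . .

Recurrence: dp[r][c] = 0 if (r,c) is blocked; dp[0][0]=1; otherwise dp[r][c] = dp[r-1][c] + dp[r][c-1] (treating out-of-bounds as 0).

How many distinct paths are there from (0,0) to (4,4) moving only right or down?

r\c   0   1   2   3   4
  0   1   1   1   1   1
  1   1   2   3   4   5
  2   1   3   0   4   9
  3   1   4   4   0   9
  4   1   0   4   4  13

13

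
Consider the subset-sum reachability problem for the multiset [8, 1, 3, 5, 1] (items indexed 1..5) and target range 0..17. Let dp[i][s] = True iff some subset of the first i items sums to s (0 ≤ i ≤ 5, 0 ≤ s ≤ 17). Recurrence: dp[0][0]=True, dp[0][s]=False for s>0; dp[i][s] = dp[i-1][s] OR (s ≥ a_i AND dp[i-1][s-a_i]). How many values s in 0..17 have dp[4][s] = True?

14

i\s   0   1   2   3   4   5   6   7   8   9  10  11  12  13  14  15  16  17
  0   T   F   F   F   F   F   F   F   F   F   F   F   F   F   F   F   F   F
  1   T   F   F   F   F   F   F   F   T   F   F   F   F   F   F   F   F   F
  2   T   T   F   F   F   F   F   F   T   T   F   F   F   F   F   F   F   F
  3   T   T   F   T   T   F   F   F   T   T   F   T   T   F   F   F   F   F
  4   T   T   F   T   T   T   T   F   T   T   F   T   T   T   T   F   T   T
  5   T   T   T   T   T   T   T   T   T   T   T   T   T   T   T   T   T   T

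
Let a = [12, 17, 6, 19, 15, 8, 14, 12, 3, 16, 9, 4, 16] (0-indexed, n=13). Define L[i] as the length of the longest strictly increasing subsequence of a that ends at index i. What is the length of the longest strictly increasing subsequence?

   i    0    1    2    3    4    5    6    7    8    9   10   11   12
a[i]   12   17    6   19   15    8   14   12    3   16    9    4   16
L[i]    1    2    1    3    2    2    3    3    1    4    3    2    4

4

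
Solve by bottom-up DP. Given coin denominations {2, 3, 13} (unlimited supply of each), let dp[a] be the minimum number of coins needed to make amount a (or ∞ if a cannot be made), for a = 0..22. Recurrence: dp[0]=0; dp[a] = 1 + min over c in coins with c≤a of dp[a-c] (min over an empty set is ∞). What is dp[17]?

 a  0  1  2  3  4  5  6  7  8  9 10 11 12 13 14 15 16 17 18 19 20 21 22
dp  0  -  1  1  2  2  2  3  3  3  4  4  4  1  5  2  2  3  3  3  4  4  4
(- denotes ∞ / unreachable)

3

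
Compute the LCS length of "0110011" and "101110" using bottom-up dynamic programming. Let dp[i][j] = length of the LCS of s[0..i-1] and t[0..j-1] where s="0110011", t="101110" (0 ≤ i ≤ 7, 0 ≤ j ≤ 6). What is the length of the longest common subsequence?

4

   ''  1  0  1  1  1  0
''  0  0  0  0  0  0  0
 0  0  0  1  1  1  1  1
 1  0  1  1  2  2  2  2
 1  0  1  1  2  3  3  3
 0  0  1  2  2  3  3  4
 0  0  1  2  2  3  3  4
 1  0  1  2  3  3  4  4
 1  0  1  2  3  4  4  4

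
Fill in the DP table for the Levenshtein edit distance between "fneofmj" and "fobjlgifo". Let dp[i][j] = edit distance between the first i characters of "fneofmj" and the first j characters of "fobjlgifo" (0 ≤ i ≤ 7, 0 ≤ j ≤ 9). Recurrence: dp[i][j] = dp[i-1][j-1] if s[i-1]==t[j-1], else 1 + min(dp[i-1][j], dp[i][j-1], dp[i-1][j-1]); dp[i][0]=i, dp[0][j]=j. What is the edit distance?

8

   ''  f  o  b  j  l  g  i  f  o
''  0  1  2  3  4  5  6  7  8  9
 f  1  0  1  2  3  4  5  6  7  8
 n  2  1  1  2  3  4  5  6  7  8
 e  3  2  2  2  3  4  5  6  7  8
 o  4  3  2  3  3  4  5  6  7  7
 f  5  4  3  3  4  4  5  6  6  7
 m  6  5  4  4  4  5  5  6  7  7
 j  7  6  5  5  4  5  6  6  7  8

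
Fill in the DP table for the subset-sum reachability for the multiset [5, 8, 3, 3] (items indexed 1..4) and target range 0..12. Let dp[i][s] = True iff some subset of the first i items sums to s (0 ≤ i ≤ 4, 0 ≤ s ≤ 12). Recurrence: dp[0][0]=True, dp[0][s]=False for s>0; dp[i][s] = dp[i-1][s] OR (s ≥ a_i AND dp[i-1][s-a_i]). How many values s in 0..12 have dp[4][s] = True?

6

i\s   0   1   2   3   4   5   6   7   8   9  10  11  12
  0   T   F   F   F   F   F   F   F   F   F   F   F   F
  1   T   F   F   F   F   T   F   F   F   F   F   F   F
  2   T   F   F   F   F   T   F   F   T   F   F   F   F
  3   T   F   F   T   F   T   F   F   T   F   F   T   F
  4   T   F   F   T   F   T   T   F   T   F   F   T   F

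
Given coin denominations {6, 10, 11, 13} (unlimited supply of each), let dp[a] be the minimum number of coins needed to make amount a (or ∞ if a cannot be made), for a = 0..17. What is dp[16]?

2

 a  0  1  2  3  4  5  6  7  8  9 10 11 12 13 14 15 16 17
dp  0  -  -  -  -  -  1  -  -  -  1  1  2  1  -  -  2  2
(- denotes ∞ / unreachable)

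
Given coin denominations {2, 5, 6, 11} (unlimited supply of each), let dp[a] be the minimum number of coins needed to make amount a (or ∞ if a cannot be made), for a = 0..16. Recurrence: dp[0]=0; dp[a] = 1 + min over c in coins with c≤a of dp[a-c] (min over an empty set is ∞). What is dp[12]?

 a  0  1  2  3  4  5  6  7  8  9 10 11 12 13 14 15 16
dp  0  -  1  -  2  1  1  2  2  3  2  1  2  2  3  3  2
(- denotes ∞ / unreachable)

2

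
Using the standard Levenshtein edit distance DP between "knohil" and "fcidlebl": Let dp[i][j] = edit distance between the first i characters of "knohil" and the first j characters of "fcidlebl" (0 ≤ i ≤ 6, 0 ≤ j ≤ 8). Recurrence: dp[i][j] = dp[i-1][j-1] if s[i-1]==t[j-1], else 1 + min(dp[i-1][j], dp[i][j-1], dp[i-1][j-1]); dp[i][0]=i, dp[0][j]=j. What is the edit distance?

   ''  f  c  i  d  l  e  b  l
''  0  1  2  3  4  5  6  7  8
 k  1  1  2  3  4  5  6  7  8
 n  2  2  2  3  4  5  6  7  8
 o  3  3  3  3  4  5  6  7  8
 h  4  4  4  4  4  5  6  7  8
 i  5  5  5  4  5  5  6  7  8
 l  6  6  6  5  5  5  6  7  7

7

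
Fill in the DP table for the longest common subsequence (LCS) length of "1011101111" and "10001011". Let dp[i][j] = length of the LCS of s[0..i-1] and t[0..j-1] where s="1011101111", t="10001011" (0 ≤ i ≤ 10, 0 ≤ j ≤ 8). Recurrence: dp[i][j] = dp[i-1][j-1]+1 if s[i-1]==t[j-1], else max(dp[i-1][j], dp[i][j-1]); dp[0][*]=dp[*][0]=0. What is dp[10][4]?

   ''  1  0  0  0  1  0  1  1
''  0  0  0  0  0  0  0  0  0
 1  0  1  1  1  1  1  1  1  1
 0  0  1  2  2  2  2  2  2  2
 1  0  1  2  2  2  3  3  3  3
 1  0  1  2  2  2  3  3  4  4
 1  0  1  2  2  2  3  3  4  5
 0  0  1  2  3  3  3  4  4  5
 1  0  1  2  3  3  4  4  5  5
 1  0  1  2  3  3  4  4  5  6
 1  0  1  2  3  3  4  4  5  6
 1  0  1  2  3  3  4  4  5  6

3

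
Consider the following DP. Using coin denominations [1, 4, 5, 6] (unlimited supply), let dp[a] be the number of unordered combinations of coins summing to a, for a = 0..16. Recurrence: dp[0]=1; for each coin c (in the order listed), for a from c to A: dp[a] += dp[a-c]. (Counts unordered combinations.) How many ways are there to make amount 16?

19

after  coin     0     1     2     3     4     5     6     7     8     9    10    11    12    13    14    15    16
          1     1     1     1     1     1     1     1     1     1     1     1     1     1     1     1     1     1
          4     1     1     1     1     2     2     2     2     3     3     3     3     4     4     4     4     5
          5     1     1     1     1     2     3     3     3     4     5     6     6     7     8     9    10    11
          6     1     1     1     1     2     3     4     4     5     6     8     9    11    12    14    16    19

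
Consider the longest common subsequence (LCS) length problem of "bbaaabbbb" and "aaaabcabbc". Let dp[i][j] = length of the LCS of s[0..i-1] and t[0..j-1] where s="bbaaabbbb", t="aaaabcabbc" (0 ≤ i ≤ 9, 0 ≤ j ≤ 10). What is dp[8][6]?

4

   ''  a  a  a  a  b  c  a  b  b  c
''  0  0  0  0  0  0  0  0  0  0  0
 b  0  0  0  0  0  1  1  1  1  1  1
 b  0  0  0  0  0  1  1  1  2  2  2
 a  0  1  1  1  1  1  1  2  2  2  2
 a  0  1  2  2  2  2  2  2  2  2  2
 a  0  1  2  3  3  3  3  3  3  3  3
 b  0  1  2  3  3  4  4  4  4  4  4
 b  0  1  2  3  3  4  4  4  5  5  5
 b  0  1  2  3  3  4  4  4  5  6  6
 b  0  1  2  3  3  4  4  4  5  6  6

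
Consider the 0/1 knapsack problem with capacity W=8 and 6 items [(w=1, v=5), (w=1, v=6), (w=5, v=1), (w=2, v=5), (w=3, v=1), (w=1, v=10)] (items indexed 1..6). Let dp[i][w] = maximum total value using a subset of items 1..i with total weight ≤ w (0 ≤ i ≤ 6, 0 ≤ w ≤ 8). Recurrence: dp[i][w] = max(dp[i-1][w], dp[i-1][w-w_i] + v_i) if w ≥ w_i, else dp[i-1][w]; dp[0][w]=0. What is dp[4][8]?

16

i\w   0   1   2   3   4   5   6   7   8
  0   0   0   0   0   0   0   0   0   0
  1   0   5   5   5   5   5   5   5   5
  2   0   6  11  11  11  11  11  11  11
  3   0   6  11  11  11  11  11  12  12
  4   0   6  11  11  16  16  16  16  16
  5   0   6  11  11  16  16  16  17  17
  6   0  10  16  21  21  26  26  26  27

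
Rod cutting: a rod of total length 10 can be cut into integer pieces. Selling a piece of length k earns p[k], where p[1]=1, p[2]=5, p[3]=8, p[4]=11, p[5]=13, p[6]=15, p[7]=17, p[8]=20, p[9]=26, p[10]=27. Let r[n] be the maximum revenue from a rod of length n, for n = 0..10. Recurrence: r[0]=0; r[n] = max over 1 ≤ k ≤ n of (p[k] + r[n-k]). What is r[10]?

27

   n    0    1    2    3    4    5    6    7    8    9   10
r[n]    0    1    5    8   11   13   16   19   22   26   27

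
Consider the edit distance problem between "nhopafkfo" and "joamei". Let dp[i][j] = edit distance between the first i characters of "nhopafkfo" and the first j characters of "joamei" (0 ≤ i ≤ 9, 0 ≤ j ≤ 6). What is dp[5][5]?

5

   ''  j  o  a  m  e  i
''  0  1  2  3  4  5  6
 n  1  1  2  3  4  5  6
 h  2  2  2  3  4  5  6
 o  3  3  2  3  4  5  6
 p  4  4  3  3  4  5  6
 a  5  5  4  3  4  5  6
 f  6  6  5  4  4  5  6
 k  7  7  6  5  5  5  6
 f  8  8  7  6  6  6  6
 o  9  9  8  7  7  7  7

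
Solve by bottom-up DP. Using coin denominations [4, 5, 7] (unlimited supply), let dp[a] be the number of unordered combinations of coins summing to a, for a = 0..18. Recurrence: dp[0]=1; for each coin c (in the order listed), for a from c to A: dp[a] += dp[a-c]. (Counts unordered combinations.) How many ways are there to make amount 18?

after  coin     0     1     2     3     4     5     6     7     8     9    10    11    12    13    14    15    16    17    18
          4     1     0     0     0     1     0     0     0     1     0     0     0     1     0     0     0     1     0     0
          5     1     0     0     0     1     1     0     0     1     1     1     0     1     1     1     1     1     1     1
          7     1     0     0     0     1     1     0     1     1     1     1     1     2     1     2     2     2     2     2

2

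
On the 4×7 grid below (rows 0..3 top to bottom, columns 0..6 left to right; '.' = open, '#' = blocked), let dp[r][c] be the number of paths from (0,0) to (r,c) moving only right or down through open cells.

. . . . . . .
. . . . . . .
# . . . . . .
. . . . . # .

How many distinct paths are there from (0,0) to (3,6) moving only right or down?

27

r\c   0   1   2   3   4   5   6
  0   1   1   1   1   1   1   1
  1   1   2   3   4   5   6   7
  2   0   2   5   9  14  20  27
  3   0   2   7  16  30   0  27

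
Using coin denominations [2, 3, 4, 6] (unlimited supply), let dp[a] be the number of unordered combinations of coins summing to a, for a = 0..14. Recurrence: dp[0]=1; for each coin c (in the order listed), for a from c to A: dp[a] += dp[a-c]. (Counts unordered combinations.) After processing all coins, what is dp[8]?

5

after  coin     0     1     2     3     4     5     6     7     8     9    10    11    12    13    14
          2     1     0     1     0     1     0     1     0     1     0     1     0     1     0     1
          3     1     0     1     1     1     1     2     1     2     2     2     2     3     2     3
          4     1     0     1     1     2     1     3     2     4     3     5     4     7     5     8
          6     1     0     1     1     2     1     4     2     5     4     7     5    11     7    13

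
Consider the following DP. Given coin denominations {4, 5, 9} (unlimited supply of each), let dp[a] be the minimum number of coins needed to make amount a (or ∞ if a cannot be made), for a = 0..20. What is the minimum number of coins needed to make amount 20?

4

 a  0  1  2  3  4  5  6  7  8  9 10 11 12 13 14 15 16 17 18 19 20
dp  0  -  -  -  1  1  -  -  2  1  2  -  3  2  2  3  4  3  2  3  4
(- denotes ∞ / unreachable)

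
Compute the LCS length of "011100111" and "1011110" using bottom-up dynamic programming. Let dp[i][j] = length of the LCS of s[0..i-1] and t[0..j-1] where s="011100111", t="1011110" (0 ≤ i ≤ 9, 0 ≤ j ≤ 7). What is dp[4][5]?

4

   ''  1  0  1  1  1  1  0
''  0  0  0  0  0  0  0  0
 0  0  0  1  1  1  1  1  1
 1  0  1  1  2  2  2  2  2
 1  0  1  1  2  3  3  3  3
 1  0  1  1  2  3  4  4  4
 0  0  1  2  2  3  4  4  5
 0  0  1  2  2  3  4  4  5
 1  0  1  2  3  3  4  5  5
 1  0  1  2  3  4  4  5  5
 1  0  1  2  3  4  5  5  5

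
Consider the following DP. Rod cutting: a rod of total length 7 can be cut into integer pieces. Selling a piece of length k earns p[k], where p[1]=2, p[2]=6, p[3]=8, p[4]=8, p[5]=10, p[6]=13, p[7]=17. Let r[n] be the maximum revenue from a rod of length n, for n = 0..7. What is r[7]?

20

   n    0    1    2    3    4    5    6    7
r[n]    0    2    6    8   12   14   18   20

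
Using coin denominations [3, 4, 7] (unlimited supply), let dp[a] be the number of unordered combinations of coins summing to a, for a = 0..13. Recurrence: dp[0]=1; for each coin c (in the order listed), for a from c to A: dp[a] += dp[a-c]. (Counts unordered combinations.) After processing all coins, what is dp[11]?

after  coin     0     1     2     3     4     5     6     7     8     9    10    11    12    13
          3     1     0     0     1     0     0     1     0     0     1     0     0     1     0
          4     1     0     0     1     1     0     1     1     1     1     1     1     2     1
          7     1     0     0     1     1     0     1     2     1     1     2     2     2     2

2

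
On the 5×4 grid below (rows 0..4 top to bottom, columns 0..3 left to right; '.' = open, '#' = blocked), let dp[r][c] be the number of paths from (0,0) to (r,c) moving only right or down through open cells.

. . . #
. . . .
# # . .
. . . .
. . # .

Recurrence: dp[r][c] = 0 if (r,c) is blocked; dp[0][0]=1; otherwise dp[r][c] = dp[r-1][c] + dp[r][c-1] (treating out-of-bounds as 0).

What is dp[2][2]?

3

r\c   0   1   2   3
  0   1   1   1   0
  1   1   2   3   3
  2   0   0   3   6
  3   0   0   3   9
  4   0   0   0   9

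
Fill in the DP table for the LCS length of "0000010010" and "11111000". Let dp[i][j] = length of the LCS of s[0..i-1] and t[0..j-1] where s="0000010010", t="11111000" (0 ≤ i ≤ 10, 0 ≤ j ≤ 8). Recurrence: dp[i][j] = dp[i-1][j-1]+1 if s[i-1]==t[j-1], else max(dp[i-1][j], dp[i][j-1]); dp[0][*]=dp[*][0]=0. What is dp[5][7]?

2

   ''  1  1  1  1  1  0  0  0
''  0  0  0  0  0  0  0  0  0
 0  0  0  0  0  0  0  1  1  1
 0  0  0  0  0  0  0  1  2  2
 0  0  0  0  0  0  0  1  2  3
 0  0  0  0  0  0  0  1  2  3
 0  0  0  0  0  0  0  1  2  3
 1  0  1  1  1  1  1  1  2  3
 0  0  1  1  1  1  1  2  2  3
 0  0  1  1  1  1  1  2  3  3
 1  0  1  2  2  2  2  2  3  3
 0  0  1  2  2  2  2  3  3  4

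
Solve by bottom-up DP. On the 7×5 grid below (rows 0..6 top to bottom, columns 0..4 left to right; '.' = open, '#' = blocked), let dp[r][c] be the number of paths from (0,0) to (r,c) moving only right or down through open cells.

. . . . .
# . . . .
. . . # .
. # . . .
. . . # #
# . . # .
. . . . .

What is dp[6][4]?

3

r\c   0   1   2   3   4
  0   1   1   1   1   1
  1   0   1   2   3   4
  2   0   1   3   0   4
  3   0   0   3   3   7
  4   0   0   3   0   0
  5   0   0   3   0   0
  6   0   0   3   3   3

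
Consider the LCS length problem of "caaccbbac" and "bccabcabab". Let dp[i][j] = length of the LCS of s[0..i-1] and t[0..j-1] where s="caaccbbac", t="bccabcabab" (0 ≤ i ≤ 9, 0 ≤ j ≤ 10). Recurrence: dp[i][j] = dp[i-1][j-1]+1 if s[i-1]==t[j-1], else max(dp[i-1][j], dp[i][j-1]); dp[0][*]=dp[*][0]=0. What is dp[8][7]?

4

   ''  b  c  c  a  b  c  a  b  a  b
''  0  0  0  0  0  0  0  0  0  0  0
 c  0  0  1  1  1  1  1  1  1  1  1
 a  0  0  1  1  2  2  2  2  2  2  2
 a  0  0  1  1  2  2  2  3  3  3  3
 c  0  0  1  2  2  2  3  3  3  3  3
 c  0  0  1  2  2  2  3  3  3  3  3
 b  0  1  1  2  2  3  3  3  4  4  4
 b  0  1  1  2  2  3  3  3  4  4  5
 a  0  1  1  2  3  3  3  4  4  5  5
 c  0  1  2  2  3  3  4  4  4  5  5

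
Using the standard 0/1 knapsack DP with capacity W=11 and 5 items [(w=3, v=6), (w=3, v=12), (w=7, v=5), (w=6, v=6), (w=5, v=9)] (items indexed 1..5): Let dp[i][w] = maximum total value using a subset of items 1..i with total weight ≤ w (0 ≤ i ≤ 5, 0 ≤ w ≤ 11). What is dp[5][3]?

12

i\w   0   1   2   3   4   5   6   7   8   9  10  11
  0   0   0   0   0   0   0   0   0   0   0   0   0
  1   0   0   0   6   6   6   6   6   6   6   6   6
  2   0   0   0  12  12  12  18  18  18  18  18  18
  3   0   0   0  12  12  12  18  18  18  18  18  18
  4   0   0   0  12  12  12  18  18  18  18  18  18
  5   0   0   0  12  12  12  18  18  21  21  21  27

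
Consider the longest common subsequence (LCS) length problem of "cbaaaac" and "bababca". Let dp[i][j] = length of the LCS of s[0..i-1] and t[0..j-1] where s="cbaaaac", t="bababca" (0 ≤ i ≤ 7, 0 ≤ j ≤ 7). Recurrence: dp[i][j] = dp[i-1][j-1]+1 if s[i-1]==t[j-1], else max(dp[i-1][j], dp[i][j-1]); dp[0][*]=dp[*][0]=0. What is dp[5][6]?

3

   ''  b  a  b  a  b  c  a
''  0  0  0  0  0  0  0  0
 c  0  0  0  0  0  0  1  1
 b  0  1  1  1  1  1  1  1
 a  0  1  2  2  2  2  2  2
 a  0  1  2  2  3  3  3  3
 a  0  1  2  2  3  3  3  4
 a  0  1  2  2  3  3  3  4
 c  0  1  2  2  3  3  4  4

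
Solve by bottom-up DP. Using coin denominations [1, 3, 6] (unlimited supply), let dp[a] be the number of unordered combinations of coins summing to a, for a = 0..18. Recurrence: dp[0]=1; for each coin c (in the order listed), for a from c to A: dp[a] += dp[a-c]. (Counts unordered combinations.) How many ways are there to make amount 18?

after  coin     0     1     2     3     4     5     6     7     8     9    10    11    12    13    14    15    16    17    18
          1     1     1     1     1     1     1     1     1     1     1     1     1     1     1     1     1     1     1     1
          3     1     1     1     2     2     2     3     3     3     4     4     4     5     5     5     6     6     6     7
          6     1     1     1     2     2     2     4     4     4     6     6     6     9     9     9    12    12    12    16

16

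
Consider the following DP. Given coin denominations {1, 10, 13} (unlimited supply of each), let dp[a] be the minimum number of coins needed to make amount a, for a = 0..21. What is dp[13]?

1

 a  0  1  2  3  4  5  6  7  8  9 10 11 12 13 14 15 16 17 18 19 20 21
dp  0  1  2  3  4  5  6  7  8  9  1  2  3  1  2  3  4  5  6  7  2  3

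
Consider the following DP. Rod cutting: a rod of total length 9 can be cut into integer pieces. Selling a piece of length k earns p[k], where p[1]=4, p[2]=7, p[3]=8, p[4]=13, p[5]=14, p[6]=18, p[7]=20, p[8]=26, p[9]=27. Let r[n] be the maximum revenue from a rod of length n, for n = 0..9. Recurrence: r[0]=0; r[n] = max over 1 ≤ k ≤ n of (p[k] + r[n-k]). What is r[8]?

32

   n    0    1    2    3    4    5    6    7    8    9
r[n]    0    4    8   12   16   20   24   28   32   36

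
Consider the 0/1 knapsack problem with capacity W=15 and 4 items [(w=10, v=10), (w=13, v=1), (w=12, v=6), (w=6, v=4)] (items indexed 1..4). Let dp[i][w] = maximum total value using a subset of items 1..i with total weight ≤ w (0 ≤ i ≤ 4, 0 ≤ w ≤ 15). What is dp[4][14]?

10

i\w   0   1   2   3   4   5   6   7   8   9  10  11  12  13  14  15
  0   0   0   0   0   0   0   0   0   0   0   0   0   0   0   0   0
  1   0   0   0   0   0   0   0   0   0   0  10  10  10  10  10  10
  2   0   0   0   0   0   0   0   0   0   0  10  10  10  10  10  10
  3   0   0   0   0   0   0   0   0   0   0  10  10  10  10  10  10
  4   0   0   0   0   0   0   4   4   4   4  10  10  10  10  10  10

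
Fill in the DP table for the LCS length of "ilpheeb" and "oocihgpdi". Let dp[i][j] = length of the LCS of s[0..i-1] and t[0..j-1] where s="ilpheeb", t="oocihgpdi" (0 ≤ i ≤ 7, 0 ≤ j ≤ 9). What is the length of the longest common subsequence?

   ''  o  o  c  i  h  g  p  d  i
''  0  0  0  0  0  0  0  0  0  0
 i  0  0  0  0  1  1  1  1  1  1
 l  0  0  0  0  1  1  1  1  1  1
 p  0  0  0  0  1  1  1  2  2  2
 h  0  0  0  0  1  2  2  2  2  2
 e  0  0  0  0  1  2  2  2  2  2
 e  0  0  0  0  1  2  2  2  2  2
 b  0  0  0  0  1  2  2  2  2  2

2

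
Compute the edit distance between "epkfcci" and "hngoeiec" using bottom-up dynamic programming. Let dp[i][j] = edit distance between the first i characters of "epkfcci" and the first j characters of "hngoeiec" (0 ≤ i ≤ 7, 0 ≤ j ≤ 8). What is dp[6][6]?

6

   ''  h  n  g  o  e  i  e  c
''  0  1  2  3  4  5  6  7  8
 e  1  1  2  3  4  4  5  6  7
 p  2  2  2  3  4  5  5  6  7
 k  3  3  3  3  4  5  6  6  7
 f  4  4  4  4  4  5  6  7  7
 c  5  5  5  5  5  5  6  7  7
 c  6  6  6  6  6  6  6  7  7
 i  7  7  7  7  7  7  6  7  8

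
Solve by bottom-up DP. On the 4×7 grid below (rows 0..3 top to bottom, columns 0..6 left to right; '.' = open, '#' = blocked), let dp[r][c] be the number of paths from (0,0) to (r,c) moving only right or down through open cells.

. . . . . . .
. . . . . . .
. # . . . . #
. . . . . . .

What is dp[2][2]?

r\c   0   1   2   3   4   5   6
  0   1   1   1   1   1   1   1
  1   1   2   3   4   5   6   7
  2   1   0   3   7  12  18   0
  3   1   1   4  11  23  41  41

3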